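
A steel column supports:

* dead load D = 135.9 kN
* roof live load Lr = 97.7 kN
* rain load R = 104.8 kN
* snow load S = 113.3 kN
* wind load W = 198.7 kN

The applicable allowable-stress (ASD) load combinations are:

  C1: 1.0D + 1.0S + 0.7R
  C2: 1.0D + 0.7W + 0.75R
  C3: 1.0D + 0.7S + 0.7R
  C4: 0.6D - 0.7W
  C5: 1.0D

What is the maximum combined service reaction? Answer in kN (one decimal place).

C1: 1.0(135.9) + 1.0(113.3) + 0.7(104.8) = 322.6
C2: 1.0(135.9) + 0.7(198.7) + 0.75(104.8) = 353.6
C3: 1.0(135.9) + 0.7(113.3) + 0.7(104.8) = 288.6
C4: 0.6(135.9) - 0.7(198.7) = -57.6
C5: 1.0(135.9) = 135.9
The controlling combination is 2, giving 353.6 kN.

353.6 kN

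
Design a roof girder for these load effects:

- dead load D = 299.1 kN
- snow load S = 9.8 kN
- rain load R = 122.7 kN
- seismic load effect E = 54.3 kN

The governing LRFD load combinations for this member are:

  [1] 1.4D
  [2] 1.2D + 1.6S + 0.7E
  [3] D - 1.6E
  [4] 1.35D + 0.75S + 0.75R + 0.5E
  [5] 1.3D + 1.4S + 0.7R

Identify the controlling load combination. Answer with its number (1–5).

[1] 1.4(299.1) = 418.7
[2] 1.2(299.1) + 1.6(9.8) + 0.7(54.3) = 358.9 + 15.7 + 38.0 = 412.6
[3] 1.0(299.1) - 1.6(54.3) = 299.1 - 86.9 = 212.2
[4] 1.35(299.1) + 0.75(9.8) + 0.75(122.7) + 0.5(54.3) = 530.3
[5] 1.3(299.1) + 1.4(9.8) + 0.7(122.7) = 388.8 + 13.7 + 85.9 = 488.4
The largest value is 530.3 kN from combination 4.

Combination 4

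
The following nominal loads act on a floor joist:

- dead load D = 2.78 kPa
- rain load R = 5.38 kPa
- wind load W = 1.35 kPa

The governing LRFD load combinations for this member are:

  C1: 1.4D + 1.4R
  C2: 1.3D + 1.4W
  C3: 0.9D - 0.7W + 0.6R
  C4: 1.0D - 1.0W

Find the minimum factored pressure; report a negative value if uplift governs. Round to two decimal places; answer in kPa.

1.43 kPa

C1: 1.4(2.78) + 1.4(5.38) = 11.42
C2: 1.3(2.78) + 1.4(1.35) = 5.50
C3: 0.9(2.78) - 0.7(1.35) + 0.6(5.38) = 4.79
C4: 1.0(2.78) - 1.0(1.35) = 1.43
Combination 4 gives the minimum: 1.43 kPa.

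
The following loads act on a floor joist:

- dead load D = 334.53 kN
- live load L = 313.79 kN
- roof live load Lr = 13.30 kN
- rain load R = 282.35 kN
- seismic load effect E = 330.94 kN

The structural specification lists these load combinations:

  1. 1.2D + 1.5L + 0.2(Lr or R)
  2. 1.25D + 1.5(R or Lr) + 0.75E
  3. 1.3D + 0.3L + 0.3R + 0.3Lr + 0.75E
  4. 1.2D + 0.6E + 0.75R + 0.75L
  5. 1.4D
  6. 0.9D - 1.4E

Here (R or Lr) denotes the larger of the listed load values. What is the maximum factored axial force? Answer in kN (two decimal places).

(Lr or R) → R = 282.35 kN; (R or Lr) → R = 282.35 kN.
1. 1.2(334.53) + 1.5(313.79) + 0.2(282.35) = 928.59
2. 1.25(334.53) + 1.5(282.35) + 0.75(330.94) = 1089.89
3. 1.3(334.53) + 0.3(313.79) + 0.3(282.35) + 0.3(13.30) + 0.75(330.94) = 865.93
4. 1.2(334.53) + 0.6(330.94) + 0.75(282.35) + 0.75(313.79) = 1047.11
5. 1.4(334.53) = 468.34
6. 0.9(334.53) - 1.4(330.94) = -162.24
The controlling combination is 2, giving 1089.89 kN.

1089.89 kN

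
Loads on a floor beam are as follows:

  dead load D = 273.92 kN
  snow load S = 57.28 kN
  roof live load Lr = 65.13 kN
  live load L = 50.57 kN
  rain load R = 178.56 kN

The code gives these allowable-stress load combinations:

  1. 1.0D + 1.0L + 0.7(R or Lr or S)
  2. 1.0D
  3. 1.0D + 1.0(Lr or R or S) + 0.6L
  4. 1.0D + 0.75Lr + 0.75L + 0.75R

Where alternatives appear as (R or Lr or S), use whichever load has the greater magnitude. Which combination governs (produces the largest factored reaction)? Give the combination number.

Combination 4

(R or Lr or S) → R = 178.56 kN; (Lr or R or S) → R = 178.56 kN.
1. 1.0(273.92) + 1.0(50.57) + 0.7(178.56) = 273.92 + 50.57 + 124.99 = 449.48
2. 1.0(273.92) = 273.92
3. 1.0(273.92) + 1.0(178.56) + 0.6(50.57) = 273.92 + 178.56 + 30.34 = 482.82
4. 1.0(273.92) + 0.75(65.13) + 0.75(50.57) + 0.75(178.56) = 273.92 + 48.85 + 37.93 + 133.92 = 494.62
The largest value is 494.62 kN from combination 4.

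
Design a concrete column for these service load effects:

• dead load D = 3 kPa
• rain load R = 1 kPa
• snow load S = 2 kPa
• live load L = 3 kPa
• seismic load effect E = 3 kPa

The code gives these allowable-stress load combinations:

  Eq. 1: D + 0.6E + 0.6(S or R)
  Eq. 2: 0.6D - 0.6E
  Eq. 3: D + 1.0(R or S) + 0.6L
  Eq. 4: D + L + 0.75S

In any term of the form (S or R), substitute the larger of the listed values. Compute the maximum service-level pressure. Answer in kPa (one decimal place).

(S or R) → S = 2 kPa; (R or S) → S = 2 kPa.
Eq. 1: 1.0(3) + 0.6(3) + 0.6(2) = 3.0 + 1.8 + 1.2 = 6.0
Eq. 2: 0.6(3) - 0.6(3) = 1.8 - 1.8 = 0.0
Eq. 3: 1.0(3) + 1.0(2) + 0.6(3) = 3.0 + 2.0 + 1.8 = 6.8
Eq. 4: 1.0(3) + 1.0(3) + 0.75(2) = 3.0 + 3.0 + 1.5 = 7.5
The controlling combination is 4, giving 7.5 kPa.

7.5 kPa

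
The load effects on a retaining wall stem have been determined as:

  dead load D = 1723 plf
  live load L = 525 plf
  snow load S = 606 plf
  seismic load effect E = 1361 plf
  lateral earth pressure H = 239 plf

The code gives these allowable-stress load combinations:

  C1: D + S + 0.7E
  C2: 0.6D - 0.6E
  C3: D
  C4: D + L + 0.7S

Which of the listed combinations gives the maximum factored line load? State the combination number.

C1: 1.0(1723) + 1.0(606) + 0.7(1361) = 1723.00 + 606.00 + 952.70 = 3281.70
C2: 0.6(1723) - 0.6(1361) = 1033.80 - 816.60 = 217.20
C3: 1.0(1723) = 1723.00
C4: 1.0(1723) + 1.0(525) + 0.7(606) = 1723.00 + 525.00 + 424.20 = 2672.20
The largest value is 3281.70 plf from combination 1.

Combination 1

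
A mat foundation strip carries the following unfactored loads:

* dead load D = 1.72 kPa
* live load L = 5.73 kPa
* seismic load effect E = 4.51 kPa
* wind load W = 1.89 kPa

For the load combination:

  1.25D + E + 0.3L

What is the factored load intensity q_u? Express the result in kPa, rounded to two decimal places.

8.38 kPa

1.25(1.72) + 1.0(4.51) + 0.3(5.73) = 2.15 + 4.51 + 1.72 = 8.38
q_u = 8.38 kPa.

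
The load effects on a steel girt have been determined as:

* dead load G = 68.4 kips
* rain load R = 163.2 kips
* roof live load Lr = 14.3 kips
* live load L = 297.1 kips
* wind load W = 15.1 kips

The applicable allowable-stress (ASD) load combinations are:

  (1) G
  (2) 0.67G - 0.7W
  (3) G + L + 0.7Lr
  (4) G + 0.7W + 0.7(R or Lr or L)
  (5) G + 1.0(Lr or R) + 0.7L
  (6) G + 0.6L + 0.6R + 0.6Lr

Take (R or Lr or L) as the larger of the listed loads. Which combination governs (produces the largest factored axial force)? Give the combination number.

(R or Lr or L) → L = 297.1 kips; (Lr or R) → R = 163.2 kips.
(1) 1.0(68.4) = 68.40
(2) 0.67(68.4) - 0.7(15.1) = 35.26
(3) 1.0(68.4) + 1.0(297.1) + 0.7(14.3) = 375.51
(4) 1.0(68.4) + 0.7(15.1) + 0.7(297.1) = 286.94
(5) 1.0(68.4) + 1.0(163.2) + 0.7(297.1) = 439.57
(6) 1.0(68.4) + 0.6(297.1) + 0.6(163.2) + 0.6(14.3) = 353.16
The largest value is 439.57 kips from combination 5.

Combination 5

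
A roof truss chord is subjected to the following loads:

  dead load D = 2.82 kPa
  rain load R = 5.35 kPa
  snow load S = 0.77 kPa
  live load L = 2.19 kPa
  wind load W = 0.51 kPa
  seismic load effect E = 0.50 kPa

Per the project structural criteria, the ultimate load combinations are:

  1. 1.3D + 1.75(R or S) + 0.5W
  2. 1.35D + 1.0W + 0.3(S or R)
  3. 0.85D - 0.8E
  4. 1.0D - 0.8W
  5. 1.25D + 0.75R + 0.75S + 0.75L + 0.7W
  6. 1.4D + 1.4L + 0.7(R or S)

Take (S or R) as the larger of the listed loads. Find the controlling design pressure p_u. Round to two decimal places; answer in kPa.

13.28 kPa

(R or S) → R = 5.35 kPa; (S or R) → R = 5.35 kPa.
1. 1.3(2.82) + 1.75(5.35) + 0.5(0.51) = 13.28
2. 1.35(2.82) + 1.0(0.51) + 0.3(5.35) = 5.92
3. 0.85(2.82) - 0.8(0.50) = 2.40 - 0.40 = 2.00
4. 1.0(2.82) - 0.8(0.51) = 2.82 - 0.41 = 2.41
5. 1.25(2.82) + 0.75(5.35) + 0.75(0.77) + 0.75(2.19) + 0.7(0.51) = 10.11
6. 1.4(2.82) + 1.4(2.19) + 0.7(5.35) = 10.76
The controlling combination is 1, giving 13.28 kPa.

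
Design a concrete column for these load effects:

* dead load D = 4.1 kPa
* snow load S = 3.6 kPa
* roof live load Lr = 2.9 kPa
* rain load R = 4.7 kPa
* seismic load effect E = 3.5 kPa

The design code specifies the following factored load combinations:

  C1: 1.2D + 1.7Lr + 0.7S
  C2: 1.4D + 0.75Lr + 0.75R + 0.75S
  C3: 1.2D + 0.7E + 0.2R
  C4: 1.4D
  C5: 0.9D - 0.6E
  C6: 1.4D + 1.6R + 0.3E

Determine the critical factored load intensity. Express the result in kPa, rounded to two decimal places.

C1: 1.2(4.1) + 1.7(2.9) + 0.7(3.6) = 12.37
C2: 1.4(4.1) + 0.75(2.9) + 0.75(4.7) + 0.75(3.6) = 14.14
C3: 1.2(4.1) + 0.7(3.5) + 0.2(4.7) = 8.31
C4: 1.4(4.1) = 5.74
C5: 0.9(4.1) - 0.6(3.5) = 1.59
C6: 1.4(4.1) + 1.6(4.7) + 0.3(3.5) = 14.31
Combination 6 governs: q_u = 14.31 kPa.

14.31 kPa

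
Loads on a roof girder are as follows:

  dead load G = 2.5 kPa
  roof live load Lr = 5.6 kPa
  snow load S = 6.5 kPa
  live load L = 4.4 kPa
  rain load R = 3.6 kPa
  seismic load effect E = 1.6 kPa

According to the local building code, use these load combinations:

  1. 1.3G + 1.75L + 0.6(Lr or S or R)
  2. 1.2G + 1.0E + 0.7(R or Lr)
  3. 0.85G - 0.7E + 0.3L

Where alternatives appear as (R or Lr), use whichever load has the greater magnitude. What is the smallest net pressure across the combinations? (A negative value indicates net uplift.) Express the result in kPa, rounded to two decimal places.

(Lr or S or R) → S = 6.5 kPa; (R or Lr) → Lr = 5.6 kPa.
1. 1.3(2.5) + 1.75(4.4) + 0.6(6.5) = 14.85
2. 1.2(2.5) + 1.0(1.6) + 0.7(5.6) = 8.52
3. 0.85(2.5) - 0.7(1.6) + 0.3(4.4) = 2.33
Combination 3 gives the minimum: 2.33 kPa.

2.33 kPa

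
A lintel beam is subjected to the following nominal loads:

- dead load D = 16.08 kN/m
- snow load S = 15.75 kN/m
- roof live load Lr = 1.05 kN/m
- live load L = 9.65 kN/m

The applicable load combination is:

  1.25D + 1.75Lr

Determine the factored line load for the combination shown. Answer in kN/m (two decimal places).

21.94 kN/m

1.25(16.08) + 1.75(1.05) = 20.10 + 1.84 = 21.94
w_u = 21.94 kN/m.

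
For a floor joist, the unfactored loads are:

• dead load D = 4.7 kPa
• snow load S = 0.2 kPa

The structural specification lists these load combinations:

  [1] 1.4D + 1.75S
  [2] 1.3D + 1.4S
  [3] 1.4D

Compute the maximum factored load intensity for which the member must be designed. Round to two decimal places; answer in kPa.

6.93 kPa

[1] 1.4(4.7) + 1.75(0.2) = 6.93
[2] 1.3(4.7) + 1.4(0.2) = 6.39
[3] 1.4(4.7) = 6.58
Maximum is from combination 1.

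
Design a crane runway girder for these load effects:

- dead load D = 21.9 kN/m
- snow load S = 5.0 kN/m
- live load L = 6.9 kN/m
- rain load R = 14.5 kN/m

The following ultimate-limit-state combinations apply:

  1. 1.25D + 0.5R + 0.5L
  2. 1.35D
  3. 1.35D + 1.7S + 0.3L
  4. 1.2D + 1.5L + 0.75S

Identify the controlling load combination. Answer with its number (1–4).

Combination 4

1. 1.25(21.9) + 0.5(14.5) + 0.5(6.9) = 38.1
2. 1.35(21.9) = 29.6
3. 1.35(21.9) + 1.7(5.0) + 0.3(6.9) = 40.1
4. 1.2(21.9) + 1.5(6.9) + 0.75(5.0) = 40.4
The largest value is 40.4 kN/m from combination 4.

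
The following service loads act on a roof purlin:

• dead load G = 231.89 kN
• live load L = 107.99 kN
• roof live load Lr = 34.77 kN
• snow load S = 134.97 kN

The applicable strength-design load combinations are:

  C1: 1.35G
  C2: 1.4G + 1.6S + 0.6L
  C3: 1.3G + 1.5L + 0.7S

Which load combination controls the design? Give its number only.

C1: 1.35(231.89) = 313.05
C2: 1.4(231.89) + 1.6(134.97) + 0.6(107.99) = 605.39
C3: 1.3(231.89) + 1.5(107.99) + 0.7(134.97) = 557.92
The largest value is 605.39 kN from combination 2.

Combination 2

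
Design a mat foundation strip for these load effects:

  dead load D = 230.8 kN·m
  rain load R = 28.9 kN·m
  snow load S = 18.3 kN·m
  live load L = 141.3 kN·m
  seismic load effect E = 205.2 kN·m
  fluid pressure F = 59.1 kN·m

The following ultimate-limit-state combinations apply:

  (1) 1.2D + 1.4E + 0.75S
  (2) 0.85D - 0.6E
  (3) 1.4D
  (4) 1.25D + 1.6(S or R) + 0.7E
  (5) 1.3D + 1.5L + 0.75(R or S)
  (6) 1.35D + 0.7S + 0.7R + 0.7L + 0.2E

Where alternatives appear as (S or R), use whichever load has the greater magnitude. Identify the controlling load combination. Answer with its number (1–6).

(S or R) → R = 28.9 kN·m; (R or S) → R = 28.9 kN·m.
(1) 1.2(230.8) + 1.4(205.2) + 0.75(18.3) = 277.0 + 287.3 + 13.7 = 578.0
(2) 0.85(230.8) - 0.6(205.2) = 196.2 - 123.1 = 73.1
(3) 1.4(230.8) = 323.1
(4) 1.25(230.8) + 1.6(28.9) + 0.7(205.2) = 478.4
(5) 1.3(230.8) + 1.5(141.3) + 0.75(28.9) = 300.0 + 212.0 + 21.7 = 533.7
(6) 1.35(230.8) + 0.7(18.3) + 0.7(28.9) + 0.7(141.3) + 0.2(205.2) = 484.6
The largest value is 578.0 kN·m from combination 1.

Combination 1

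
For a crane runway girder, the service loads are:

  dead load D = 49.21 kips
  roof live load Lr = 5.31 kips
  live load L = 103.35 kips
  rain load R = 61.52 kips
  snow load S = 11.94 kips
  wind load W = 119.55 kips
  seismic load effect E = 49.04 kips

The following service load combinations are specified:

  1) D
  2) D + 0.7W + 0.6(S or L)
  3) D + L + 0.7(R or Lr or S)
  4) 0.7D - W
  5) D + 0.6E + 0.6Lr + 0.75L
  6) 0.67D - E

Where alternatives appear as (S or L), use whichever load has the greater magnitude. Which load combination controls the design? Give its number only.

Combination 3

(S or L) → L = 103.35 kips; (R or Lr or S) → R = 61.52 kips.
1) 1.0(49.21) = 49.21
2) 1.0(49.21) + 0.7(119.55) + 0.6(103.35) = 49.21 + 83.69 + 62.01 = 194.91
3) 1.0(49.21) + 1.0(103.35) + 0.7(61.52) = 49.21 + 103.35 + 43.06 = 195.62
4) 0.7(49.21) - 1.0(119.55) = 34.45 - 119.55 = -85.10
5) 1.0(49.21) + 0.6(49.04) + 0.6(5.31) + 0.75(103.35) = 49.21 + 29.42 + 3.19 + 77.51 = 159.33
6) 0.67(49.21) - 1.0(49.04) = 32.97 - 49.04 = -16.07
The largest value is 195.62 kips from combination 3.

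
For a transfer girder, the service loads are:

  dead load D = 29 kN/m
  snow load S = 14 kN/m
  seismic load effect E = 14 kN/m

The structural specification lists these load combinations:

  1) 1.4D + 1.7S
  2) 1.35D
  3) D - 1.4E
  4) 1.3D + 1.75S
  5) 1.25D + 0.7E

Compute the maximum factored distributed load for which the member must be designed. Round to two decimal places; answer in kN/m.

64.40 kN/m

1) 1.4(29) + 1.7(14) = 40.60 + 23.80 = 64.40
2) 1.35(29) = 39.15
3) 1.0(29) - 1.4(14) = 29.00 - 19.60 = 9.40
4) 1.3(29) + 1.75(14) = 37.70 + 24.50 = 62.20
5) 1.25(29) + 0.7(14) = 36.25 + 9.80 = 46.05
Maximum is from combination 1.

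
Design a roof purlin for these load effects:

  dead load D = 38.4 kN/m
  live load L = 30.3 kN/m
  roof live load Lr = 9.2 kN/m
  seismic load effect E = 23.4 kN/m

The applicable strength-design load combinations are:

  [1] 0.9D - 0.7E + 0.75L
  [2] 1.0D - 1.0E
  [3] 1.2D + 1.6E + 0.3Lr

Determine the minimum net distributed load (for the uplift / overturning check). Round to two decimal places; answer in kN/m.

[1] 0.9(38.4) - 0.7(23.4) + 0.75(30.3) = 34.56 - 16.38 + 22.73 = 40.91
[2] 1.0(38.4) - 1.0(23.4) = 38.40 - 23.40 = 15.00
[3] 1.2(38.4) + 1.6(23.4) + 0.3(9.2) = 46.08 + 37.44 + 2.76 = 86.28
Combination 2 gives the minimum: 15.00 kN/m.

15.00 kN/m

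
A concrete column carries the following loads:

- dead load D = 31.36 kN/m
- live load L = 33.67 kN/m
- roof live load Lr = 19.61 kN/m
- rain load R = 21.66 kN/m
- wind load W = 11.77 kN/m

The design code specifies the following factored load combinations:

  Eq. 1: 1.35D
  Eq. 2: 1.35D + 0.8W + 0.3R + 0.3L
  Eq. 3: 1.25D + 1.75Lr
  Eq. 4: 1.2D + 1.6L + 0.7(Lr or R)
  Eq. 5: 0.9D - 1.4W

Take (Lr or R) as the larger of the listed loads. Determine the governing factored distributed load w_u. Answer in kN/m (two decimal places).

106.67 kN/m

(Lr or R) → R = 21.66 kN/m.
Eq. 1: 1.35(31.36) = 42.34
Eq. 2: 1.35(31.36) + 0.8(11.77) + 0.3(21.66) + 0.3(33.67) = 68.35
Eq. 3: 1.25(31.36) + 1.75(19.61) = 39.20 + 34.32 = 73.52
Eq. 4: 1.2(31.36) + 1.6(33.67) + 0.7(21.66) = 106.67
Eq. 5: 0.9(31.36) - 1.4(11.77) = 11.75
The controlling combination is 4, giving 106.67 kN/m.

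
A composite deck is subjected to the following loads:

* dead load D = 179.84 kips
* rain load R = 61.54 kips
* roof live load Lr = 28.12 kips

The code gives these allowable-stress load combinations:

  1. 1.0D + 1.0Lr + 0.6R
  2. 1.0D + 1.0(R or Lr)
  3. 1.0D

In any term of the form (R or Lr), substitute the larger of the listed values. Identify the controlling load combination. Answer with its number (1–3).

(R or Lr) → R = 61.54 kips.
1. 1.0(179.84) + 1.0(28.12) + 0.6(61.54) = 179.84 + 28.12 + 36.92 = 244.88
2. 1.0(179.84) + 1.0(61.54) = 179.84 + 61.54 = 241.38
3. 1.0(179.84) = 179.84
The largest value is 244.88 kips from combination 1.

Combination 1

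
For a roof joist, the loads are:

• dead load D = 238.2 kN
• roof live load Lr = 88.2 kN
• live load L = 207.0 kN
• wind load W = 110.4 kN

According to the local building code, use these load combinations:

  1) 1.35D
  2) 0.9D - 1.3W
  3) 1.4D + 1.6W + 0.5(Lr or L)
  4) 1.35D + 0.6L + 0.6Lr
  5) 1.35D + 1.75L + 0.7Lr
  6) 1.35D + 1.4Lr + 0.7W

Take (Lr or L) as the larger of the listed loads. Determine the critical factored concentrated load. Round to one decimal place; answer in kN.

745.6 kN

(Lr or L) → L = 207.0 kN.
1) 1.35(238.2) = 321.6
2) 0.9(238.2) - 1.3(110.4) = 214.4 - 143.5 = 70.9
3) 1.4(238.2) + 1.6(110.4) + 0.5(207.0) = 333.5 + 176.6 + 103.5 = 613.6
4) 1.35(238.2) + 0.6(207.0) + 0.6(88.2) = 321.6 + 124.2 + 52.9 = 498.7
5) 1.35(238.2) + 1.75(207.0) + 0.7(88.2) = 321.6 + 362.3 + 61.7 = 745.6
6) 1.35(238.2) + 1.4(88.2) + 0.7(110.4) = 522.3
Combination 5 governs: P_u = 745.6 kN.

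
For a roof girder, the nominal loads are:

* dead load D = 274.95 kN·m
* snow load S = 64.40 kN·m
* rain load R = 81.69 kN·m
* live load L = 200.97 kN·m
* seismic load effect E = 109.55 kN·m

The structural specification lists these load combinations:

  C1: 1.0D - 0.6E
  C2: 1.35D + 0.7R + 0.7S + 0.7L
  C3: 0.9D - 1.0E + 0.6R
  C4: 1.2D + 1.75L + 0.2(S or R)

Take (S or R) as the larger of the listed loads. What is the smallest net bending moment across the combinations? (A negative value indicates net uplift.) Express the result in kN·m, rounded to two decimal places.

(S or R) → R = 81.69 kN·m.
C1: 1.0(274.95) - 0.6(109.55) = 274.95 - 65.73 = 209.22
C2: 1.35(274.95) + 0.7(81.69) + 0.7(64.40) + 0.7(200.97) = 371.18 + 57.18 + 45.08 + 140.68 = 614.12
C3: 0.9(274.95) - 1.0(109.55) + 0.6(81.69) = 247.46 - 109.55 + 49.01 = 186.92
C4: 1.2(274.95) + 1.75(200.97) + 0.2(81.69) = 329.94 + 351.70 + 16.34 = 697.98
Combination 3 gives the minimum: 186.92 kN·m.

186.92 kN·m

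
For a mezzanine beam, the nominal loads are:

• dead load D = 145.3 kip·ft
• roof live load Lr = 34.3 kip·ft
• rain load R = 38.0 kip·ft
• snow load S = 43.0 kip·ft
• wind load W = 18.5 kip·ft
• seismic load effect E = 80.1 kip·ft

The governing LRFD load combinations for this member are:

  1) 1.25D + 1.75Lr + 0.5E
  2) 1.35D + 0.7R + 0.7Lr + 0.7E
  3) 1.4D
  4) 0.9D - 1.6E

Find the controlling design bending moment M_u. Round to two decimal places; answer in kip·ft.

1) 1.25(145.3) + 1.75(34.3) + 0.5(80.1) = 281.70
2) 1.35(145.3) + 0.7(38.0) + 0.7(34.3) + 0.7(80.1) = 302.84
3) 1.4(145.3) = 203.42
4) 0.9(145.3) - 1.6(80.1) = 2.61
Combination 2 governs: M_u = 302.84 kip·ft.

302.84 kip·ft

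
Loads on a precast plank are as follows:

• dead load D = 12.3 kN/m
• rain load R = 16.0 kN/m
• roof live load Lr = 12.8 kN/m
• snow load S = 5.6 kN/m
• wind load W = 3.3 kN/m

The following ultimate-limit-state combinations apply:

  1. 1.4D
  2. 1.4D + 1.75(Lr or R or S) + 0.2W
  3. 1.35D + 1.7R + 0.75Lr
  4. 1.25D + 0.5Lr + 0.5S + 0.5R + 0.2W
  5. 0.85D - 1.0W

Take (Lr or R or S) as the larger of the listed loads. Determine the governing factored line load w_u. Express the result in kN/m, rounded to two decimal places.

(Lr or R or S) → R = 16.0 kN/m.
1. 1.4(12.3) = 17.22
2. 1.4(12.3) + 1.75(16.0) + 0.2(3.3) = 17.22 + 28.00 + 0.66 = 45.88
3. 1.35(12.3) + 1.7(16.0) + 0.75(12.8) = 16.61 + 27.20 + 9.60 = 53.41
4. 1.25(12.3) + 0.5(12.8) + 0.5(5.6) + 0.5(16.0) + 0.2(3.3) = 15.38 + 6.40 + 2.80 + 8.00 + 0.66 = 33.24
5. 0.85(12.3) - 1.0(3.3) = 10.46 - 3.30 = 7.16
Combination 3 governs: w_u = 53.41 kN/m.

53.41 kN/m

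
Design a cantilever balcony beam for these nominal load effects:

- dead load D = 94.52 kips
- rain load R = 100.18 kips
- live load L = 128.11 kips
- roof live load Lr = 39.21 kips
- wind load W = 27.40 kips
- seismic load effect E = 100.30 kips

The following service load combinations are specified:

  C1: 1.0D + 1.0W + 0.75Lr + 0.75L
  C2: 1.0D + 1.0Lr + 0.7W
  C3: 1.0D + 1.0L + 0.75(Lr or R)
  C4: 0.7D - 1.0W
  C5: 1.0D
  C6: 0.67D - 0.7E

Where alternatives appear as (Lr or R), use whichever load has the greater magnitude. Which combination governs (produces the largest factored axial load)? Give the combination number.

Combination 3

(Lr or R) → R = 100.18 kips.
C1: 1.0(94.52) + 1.0(27.40) + 0.75(39.21) + 0.75(128.11) = 94.52 + 27.40 + 29.41 + 96.08 = 247.41
C2: 1.0(94.52) + 1.0(39.21) + 0.7(27.40) = 94.52 + 39.21 + 19.18 = 152.91
C3: 1.0(94.52) + 1.0(128.11) + 0.75(100.18) = 94.52 + 128.11 + 75.14 = 297.77
C4: 0.7(94.52) - 1.0(27.40) = 66.16 - 27.40 = 38.76
C5: 1.0(94.52) = 94.52
C6: 0.67(94.52) - 0.7(100.30) = 63.33 - 70.21 = -6.88
The largest value is 297.77 kips from combination 3.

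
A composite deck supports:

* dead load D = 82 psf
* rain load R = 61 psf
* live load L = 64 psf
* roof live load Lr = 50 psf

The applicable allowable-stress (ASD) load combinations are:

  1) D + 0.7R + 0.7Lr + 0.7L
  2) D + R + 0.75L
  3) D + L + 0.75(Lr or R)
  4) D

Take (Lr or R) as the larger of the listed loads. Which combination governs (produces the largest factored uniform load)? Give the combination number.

(Lr or R) → R = 61 psf.
1) 1.0(82) + 0.7(61) + 0.7(50) + 0.7(64) = 82.0 + 42.7 + 35.0 + 44.8 = 204.5
2) 1.0(82) + 1.0(61) + 0.75(64) = 82.0 + 61.0 + 48.0 = 191.0
3) 1.0(82) + 1.0(64) + 0.75(61) = 82.0 + 64.0 + 45.8 = 191.8
4) 1.0(82) = 82.0
The largest value is 204.5 psf from combination 1.

Combination 1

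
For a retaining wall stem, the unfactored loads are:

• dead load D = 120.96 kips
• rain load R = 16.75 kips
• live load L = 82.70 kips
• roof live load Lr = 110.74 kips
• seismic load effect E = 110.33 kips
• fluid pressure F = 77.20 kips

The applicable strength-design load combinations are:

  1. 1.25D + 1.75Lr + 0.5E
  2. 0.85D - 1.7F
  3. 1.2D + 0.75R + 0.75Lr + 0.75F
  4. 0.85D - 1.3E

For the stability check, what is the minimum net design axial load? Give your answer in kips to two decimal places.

-40.61 kips

1. 1.25(120.96) + 1.75(110.74) + 0.5(110.33) = 400.16
2. 0.85(120.96) - 1.7(77.20) = -28.42
3. 1.2(120.96) + 0.75(16.75) + 0.75(110.74) + 0.75(77.20) = 298.67
4. 0.85(120.96) - 1.3(110.33) = -40.61
Combination 4 gives the minimum: -40.61 kips.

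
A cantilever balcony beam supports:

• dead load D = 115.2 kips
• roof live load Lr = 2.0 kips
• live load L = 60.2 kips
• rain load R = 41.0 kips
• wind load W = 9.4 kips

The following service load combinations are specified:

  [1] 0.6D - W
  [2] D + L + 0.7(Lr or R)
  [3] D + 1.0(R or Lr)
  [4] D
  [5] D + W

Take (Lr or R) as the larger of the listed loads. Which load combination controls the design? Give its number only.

Combination 2

(Lr or R) → R = 41.0 kips; (R or Lr) → R = 41.0 kips.
[1] 0.6(115.2) - 1.0(9.4) = 69.1 - 9.4 = 59.7
[2] 1.0(115.2) + 1.0(60.2) + 0.7(41.0) = 115.2 + 60.2 + 28.7 = 204.1
[3] 1.0(115.2) + 1.0(41.0) = 115.2 + 41.0 = 156.2
[4] 1.0(115.2) = 115.2
[5] 1.0(115.2) + 1.0(9.4) = 115.2 + 9.4 = 124.6
The largest value is 204.1 kips from combination 2.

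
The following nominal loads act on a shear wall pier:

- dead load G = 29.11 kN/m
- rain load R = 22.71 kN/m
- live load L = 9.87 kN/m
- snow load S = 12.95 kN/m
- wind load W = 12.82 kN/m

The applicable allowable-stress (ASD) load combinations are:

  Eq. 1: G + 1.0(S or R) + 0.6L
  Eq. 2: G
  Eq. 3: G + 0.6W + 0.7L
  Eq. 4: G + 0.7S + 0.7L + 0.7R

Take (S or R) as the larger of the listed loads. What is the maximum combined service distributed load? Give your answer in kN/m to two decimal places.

(S or R) → R = 22.71 kN/m.
Eq. 1: 1.0(29.11) + 1.0(22.71) + 0.6(9.87) = 57.74
Eq. 2: 1.0(29.11) = 29.11
Eq. 3: 1.0(29.11) + 0.6(12.82) + 0.7(9.87) = 43.71
Eq. 4: 1.0(29.11) + 0.7(12.95) + 0.7(9.87) + 0.7(22.71) = 60.98
Combination 4 governs: w = 60.98 kN/m.

60.98 kN/m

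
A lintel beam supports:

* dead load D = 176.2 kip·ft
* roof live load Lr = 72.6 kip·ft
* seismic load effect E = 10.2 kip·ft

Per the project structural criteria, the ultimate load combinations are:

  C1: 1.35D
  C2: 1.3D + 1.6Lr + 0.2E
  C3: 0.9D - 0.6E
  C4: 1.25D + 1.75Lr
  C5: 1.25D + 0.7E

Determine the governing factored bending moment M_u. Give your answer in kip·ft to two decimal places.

347.30 kip·ft

C1: 1.35(176.2) = 237.87
C2: 1.3(176.2) + 1.6(72.6) + 0.2(10.2) = 347.26
C3: 0.9(176.2) - 0.6(10.2) = 152.46
C4: 1.25(176.2) + 1.75(72.6) = 347.30
C5: 1.25(176.2) + 0.7(10.2) = 227.39
Combination 4 governs: M_u = 347.30 kip·ft.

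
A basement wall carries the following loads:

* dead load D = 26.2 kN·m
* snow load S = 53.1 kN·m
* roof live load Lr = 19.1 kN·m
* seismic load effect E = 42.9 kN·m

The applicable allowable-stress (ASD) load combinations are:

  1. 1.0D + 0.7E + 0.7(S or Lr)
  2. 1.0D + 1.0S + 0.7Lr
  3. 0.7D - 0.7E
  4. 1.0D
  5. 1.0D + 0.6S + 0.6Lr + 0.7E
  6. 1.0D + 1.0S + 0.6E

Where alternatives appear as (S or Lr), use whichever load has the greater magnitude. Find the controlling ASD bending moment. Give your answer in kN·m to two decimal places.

105.04 kN·m

(S or Lr) → S = 53.1 kN·m.
1. 1.0(26.2) + 0.7(42.9) + 0.7(53.1) = 26.20 + 30.03 + 37.17 = 93.40
2. 1.0(26.2) + 1.0(53.1) + 0.7(19.1) = 26.20 + 53.10 + 13.37 = 92.67
3. 0.7(26.2) - 0.7(42.9) = 18.34 - 30.03 = -11.69
4. 1.0(26.2) = 26.20
5. 1.0(26.2) + 0.6(53.1) + 0.6(19.1) + 0.7(42.9) = 26.20 + 31.86 + 11.46 + 30.03 = 99.55
6. 1.0(26.2) + 1.0(53.1) + 0.6(42.9) = 26.20 + 53.10 + 25.74 = 105.04
Maximum is from combination 6.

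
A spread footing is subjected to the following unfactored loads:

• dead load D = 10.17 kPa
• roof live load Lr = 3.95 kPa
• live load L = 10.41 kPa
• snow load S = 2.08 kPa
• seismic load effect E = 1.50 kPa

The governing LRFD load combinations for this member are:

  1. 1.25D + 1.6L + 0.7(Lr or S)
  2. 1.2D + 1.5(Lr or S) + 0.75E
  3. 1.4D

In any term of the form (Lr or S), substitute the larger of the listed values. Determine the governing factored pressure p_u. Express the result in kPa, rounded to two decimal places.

32.13 kPa

(Lr or S) → Lr = 3.95 kPa.
1. 1.25(10.17) + 1.6(10.41) + 0.7(3.95) = 32.13
2. 1.2(10.17) + 1.5(3.95) + 0.75(1.50) = 19.25
3. 1.4(10.17) = 14.24
The controlling combination is 1, giving 32.13 kPa.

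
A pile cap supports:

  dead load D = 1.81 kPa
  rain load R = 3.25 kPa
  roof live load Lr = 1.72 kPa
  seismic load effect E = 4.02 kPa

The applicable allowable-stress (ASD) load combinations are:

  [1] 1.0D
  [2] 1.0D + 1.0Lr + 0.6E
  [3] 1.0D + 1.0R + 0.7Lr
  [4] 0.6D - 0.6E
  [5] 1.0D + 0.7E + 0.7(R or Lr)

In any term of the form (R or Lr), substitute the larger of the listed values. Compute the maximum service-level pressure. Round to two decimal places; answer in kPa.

6.90 kPa

(R or Lr) → R = 3.25 kPa.
[1] 1.0(1.81) = 1.81
[2] 1.0(1.81) + 1.0(1.72) + 0.6(4.02) = 1.81 + 1.72 + 2.41 = 5.94
[3] 1.0(1.81) + 1.0(3.25) + 0.7(1.72) = 1.81 + 3.25 + 1.20 = 6.26
[4] 0.6(1.81) - 0.6(4.02) = -1.33
[5] 1.0(1.81) + 0.7(4.02) + 0.7(3.25) = 1.81 + 2.81 + 2.28 = 6.90
Maximum is from combination 5.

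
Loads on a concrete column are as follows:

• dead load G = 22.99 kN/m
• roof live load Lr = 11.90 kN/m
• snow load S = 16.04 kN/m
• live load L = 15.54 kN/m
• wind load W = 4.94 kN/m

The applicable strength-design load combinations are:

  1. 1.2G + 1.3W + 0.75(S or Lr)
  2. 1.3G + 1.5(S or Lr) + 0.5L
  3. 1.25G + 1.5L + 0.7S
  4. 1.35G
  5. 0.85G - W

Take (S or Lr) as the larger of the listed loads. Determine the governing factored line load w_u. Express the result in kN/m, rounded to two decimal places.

(S or Lr) → S = 16.04 kN/m.
1. 1.2(22.99) + 1.3(4.94) + 0.75(16.04) = 27.59 + 6.42 + 12.03 = 46.04
2. 1.3(22.99) + 1.5(16.04) + 0.5(15.54) = 29.89 + 24.06 + 7.77 = 61.72
3. 1.25(22.99) + 1.5(15.54) + 0.7(16.04) = 28.74 + 23.31 + 11.23 = 63.28
4. 1.35(22.99) = 31.04
5. 0.85(22.99) - 1.0(4.94) = 19.54 - 4.94 = 14.60
Combination 3 governs: w_u = 63.28 kN/m.

63.28 kN/m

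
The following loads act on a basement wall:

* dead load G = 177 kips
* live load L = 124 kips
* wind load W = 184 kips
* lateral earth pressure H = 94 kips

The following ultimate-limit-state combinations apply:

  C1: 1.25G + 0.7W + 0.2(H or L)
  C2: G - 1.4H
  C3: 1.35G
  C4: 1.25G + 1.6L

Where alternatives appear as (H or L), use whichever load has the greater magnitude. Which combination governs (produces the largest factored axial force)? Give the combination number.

(H or L) → L = 124 kips.
C1: 1.25(177) + 0.7(184) + 0.2(124) = 221.25 + 128.80 + 24.80 = 374.85
C2: 1.0(177) - 1.4(94) = 177.00 - 131.60 = 45.40
C3: 1.35(177) = 238.95
C4: 1.25(177) + 1.6(124) = 221.25 + 198.40 = 419.65
The largest value is 419.65 kips from combination 4.

Combination 4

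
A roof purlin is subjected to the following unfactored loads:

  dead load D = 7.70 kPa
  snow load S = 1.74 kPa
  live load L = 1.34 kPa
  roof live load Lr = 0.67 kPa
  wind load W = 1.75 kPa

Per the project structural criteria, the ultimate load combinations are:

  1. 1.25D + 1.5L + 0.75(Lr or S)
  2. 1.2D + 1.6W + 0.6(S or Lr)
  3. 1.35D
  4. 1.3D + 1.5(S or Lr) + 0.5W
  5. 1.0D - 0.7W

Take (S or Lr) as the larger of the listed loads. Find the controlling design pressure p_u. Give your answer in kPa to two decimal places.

(Lr or S) → S = 1.74 kPa; (S or Lr) → S = 1.74 kPa.
1. 1.25(7.70) + 1.5(1.34) + 0.75(1.74) = 12.94
2. 1.2(7.70) + 1.6(1.75) + 0.6(1.74) = 9.24 + 2.80 + 1.04 = 13.08
3. 1.35(7.70) = 10.40
4. 1.3(7.70) + 1.5(1.74) + 0.5(1.75) = 10.01 + 2.61 + 0.88 = 13.50
5. 1.0(7.70) - 0.7(1.75) = 6.48
Combination 4 governs: p_u = 13.50 kPa.

13.50 kPa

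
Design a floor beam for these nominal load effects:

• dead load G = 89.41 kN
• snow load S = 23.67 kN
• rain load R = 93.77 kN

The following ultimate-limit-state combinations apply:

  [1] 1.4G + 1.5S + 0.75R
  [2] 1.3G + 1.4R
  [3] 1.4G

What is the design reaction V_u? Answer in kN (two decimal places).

247.51 kN

[1] 1.4(89.41) + 1.5(23.67) + 0.75(93.77) = 125.17 + 35.51 + 70.33 = 231.01
[2] 1.3(89.41) + 1.4(93.77) = 116.23 + 131.28 = 247.51
[3] 1.4(89.41) = 125.17
Maximum is from combination 2.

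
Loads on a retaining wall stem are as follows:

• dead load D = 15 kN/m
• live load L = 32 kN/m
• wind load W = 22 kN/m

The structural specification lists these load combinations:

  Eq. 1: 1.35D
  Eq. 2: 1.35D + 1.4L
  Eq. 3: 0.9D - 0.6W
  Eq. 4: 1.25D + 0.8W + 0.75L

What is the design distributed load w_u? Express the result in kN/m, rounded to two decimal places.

Eq. 1: 1.35(15) = 20.25
Eq. 2: 1.35(15) + 1.4(32) = 20.25 + 44.80 = 65.05
Eq. 3: 0.9(15) - 0.6(22) = 13.50 - 13.20 = 0.30
Eq. 4: 1.25(15) + 0.8(22) + 0.75(32) = 18.75 + 17.60 + 24.00 = 60.35
The controlling combination is 2, giving 65.05 kN/m.

65.05 kN/m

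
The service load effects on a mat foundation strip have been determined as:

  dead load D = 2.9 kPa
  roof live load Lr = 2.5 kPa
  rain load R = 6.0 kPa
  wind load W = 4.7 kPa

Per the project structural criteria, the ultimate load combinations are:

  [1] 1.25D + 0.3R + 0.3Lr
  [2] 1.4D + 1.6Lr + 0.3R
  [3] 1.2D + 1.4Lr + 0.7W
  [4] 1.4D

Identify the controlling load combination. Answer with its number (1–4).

[1] 1.25(2.9) + 0.3(6.0) + 0.3(2.5) = 6.18
[2] 1.4(2.9) + 1.6(2.5) + 0.3(6.0) = 9.86
[3] 1.2(2.9) + 1.4(2.5) + 0.7(4.7) = 10.27
[4] 1.4(2.9) = 4.06
The largest value is 10.27 kPa from combination 3.

Combination 3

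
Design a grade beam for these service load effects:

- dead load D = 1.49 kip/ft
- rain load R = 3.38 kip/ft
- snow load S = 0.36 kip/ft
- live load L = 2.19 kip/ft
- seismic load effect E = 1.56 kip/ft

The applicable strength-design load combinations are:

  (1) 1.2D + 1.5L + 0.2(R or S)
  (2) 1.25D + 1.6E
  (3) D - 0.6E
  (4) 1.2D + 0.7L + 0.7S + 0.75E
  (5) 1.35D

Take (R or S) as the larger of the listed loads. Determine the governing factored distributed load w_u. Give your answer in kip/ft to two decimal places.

5.75 kip/ft

(R or S) → R = 3.38 kip/ft.
(1) 1.2(1.49) + 1.5(2.19) + 0.2(3.38) = 5.75
(2) 1.25(1.49) + 1.6(1.56) = 4.36
(3) 1.0(1.49) - 0.6(1.56) = 0.55
(4) 1.2(1.49) + 0.7(2.19) + 0.7(0.36) + 0.75(1.56) = 4.74
(5) 1.35(1.49) = 2.01
The controlling combination is 1, giving 5.75 kip/ft.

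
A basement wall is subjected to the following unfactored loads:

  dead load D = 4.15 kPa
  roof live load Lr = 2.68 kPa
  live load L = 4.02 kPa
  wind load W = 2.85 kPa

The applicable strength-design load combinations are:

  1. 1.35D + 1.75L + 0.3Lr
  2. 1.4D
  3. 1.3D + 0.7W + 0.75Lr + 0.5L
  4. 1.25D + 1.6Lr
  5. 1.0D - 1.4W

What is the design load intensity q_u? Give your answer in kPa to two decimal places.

13.44 kPa

1. 1.35(4.15) + 1.75(4.02) + 0.3(2.68) = 5.60 + 7.04 + 0.80 = 13.44
2. 1.4(4.15) = 5.81
3. 1.3(4.15) + 0.7(2.85) + 0.75(2.68) + 0.5(4.02) = 11.41
4. 1.25(4.15) + 1.6(2.68) = 5.19 + 4.29 = 9.48
5. 1.0(4.15) - 1.4(2.85) = 4.15 - 3.99 = 0.16
Combination 1 governs: q_u = 13.44 kPa.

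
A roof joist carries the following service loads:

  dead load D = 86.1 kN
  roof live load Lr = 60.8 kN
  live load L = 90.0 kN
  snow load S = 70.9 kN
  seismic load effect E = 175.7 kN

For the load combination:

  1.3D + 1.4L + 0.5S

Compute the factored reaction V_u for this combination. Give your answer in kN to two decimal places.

273.38 kN

1.3(86.1) + 1.4(90.0) + 0.5(70.9) = 111.93 + 126.00 + 35.45 = 273.38
V_u = 273.38 kN.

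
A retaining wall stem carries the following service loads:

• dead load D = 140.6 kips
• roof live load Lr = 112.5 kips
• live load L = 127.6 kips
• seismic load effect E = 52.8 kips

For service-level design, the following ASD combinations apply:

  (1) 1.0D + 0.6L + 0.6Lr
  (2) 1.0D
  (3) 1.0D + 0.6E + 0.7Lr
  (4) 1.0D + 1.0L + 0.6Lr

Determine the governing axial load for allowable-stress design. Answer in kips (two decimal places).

335.70 kips

(1) 1.0(140.6) + 0.6(127.6) + 0.6(112.5) = 140.60 + 76.56 + 67.50 = 284.66
(2) 1.0(140.6) = 140.60
(3) 1.0(140.6) + 0.6(52.8) + 0.7(112.5) = 140.60 + 31.68 + 78.75 = 251.03
(4) 1.0(140.6) + 1.0(127.6) + 0.6(112.5) = 140.60 + 127.60 + 67.50 = 335.70
Combination 4 governs: P = 335.70 kips.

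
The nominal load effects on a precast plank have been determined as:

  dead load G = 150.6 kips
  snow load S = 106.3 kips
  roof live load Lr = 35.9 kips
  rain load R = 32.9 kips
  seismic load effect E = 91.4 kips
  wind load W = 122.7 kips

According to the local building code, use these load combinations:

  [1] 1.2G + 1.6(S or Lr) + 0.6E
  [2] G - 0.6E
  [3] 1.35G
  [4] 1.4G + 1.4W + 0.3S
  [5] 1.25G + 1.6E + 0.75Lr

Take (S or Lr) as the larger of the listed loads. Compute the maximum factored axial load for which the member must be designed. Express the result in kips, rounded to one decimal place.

(S or Lr) → S = 106.3 kips.
[1] 1.2(150.6) + 1.6(106.3) + 0.6(91.4) = 180.7 + 170.1 + 54.8 = 405.6
[2] 1.0(150.6) - 0.6(91.4) = 150.6 - 54.8 = 95.8
[3] 1.35(150.6) = 203.3
[4] 1.4(150.6) + 1.4(122.7) + 0.3(106.3) = 210.8 + 171.8 + 31.9 = 414.5
[5] 1.25(150.6) + 1.6(91.4) + 0.75(35.9) = 188.3 + 146.2 + 26.9 = 361.4
Maximum is from combination 4.

414.5 kips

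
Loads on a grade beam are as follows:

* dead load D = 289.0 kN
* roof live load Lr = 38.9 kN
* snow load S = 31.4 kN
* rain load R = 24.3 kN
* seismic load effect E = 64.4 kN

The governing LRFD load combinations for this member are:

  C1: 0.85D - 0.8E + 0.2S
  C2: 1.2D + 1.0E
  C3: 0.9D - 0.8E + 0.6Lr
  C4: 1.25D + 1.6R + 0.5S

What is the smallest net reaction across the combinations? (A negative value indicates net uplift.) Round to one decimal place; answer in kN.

C1: 0.85(289.0) - 0.8(64.4) + 0.2(31.4) = 200.4
C2: 1.2(289.0) + 1.0(64.4) = 346.8 + 64.4 = 411.2
C3: 0.9(289.0) - 0.8(64.4) + 0.6(38.9) = 260.1 - 51.5 + 23.3 = 231.9
C4: 1.25(289.0) + 1.6(24.3) + 0.5(31.4) = 415.8
Combination 1 gives the minimum: 200.4 kN.

200.4 kN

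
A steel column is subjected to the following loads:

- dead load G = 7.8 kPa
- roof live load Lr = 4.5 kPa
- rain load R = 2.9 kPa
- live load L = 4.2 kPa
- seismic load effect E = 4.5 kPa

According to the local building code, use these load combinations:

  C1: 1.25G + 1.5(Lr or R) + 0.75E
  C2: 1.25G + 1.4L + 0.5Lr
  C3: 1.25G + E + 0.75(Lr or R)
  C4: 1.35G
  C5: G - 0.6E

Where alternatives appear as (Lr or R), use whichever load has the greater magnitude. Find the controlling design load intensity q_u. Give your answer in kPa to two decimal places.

(Lr or R) → Lr = 4.5 kPa.
C1: 1.25(7.8) + 1.5(4.5) + 0.75(4.5) = 9.75 + 6.75 + 3.38 = 19.88
C2: 1.25(7.8) + 1.4(4.2) + 0.5(4.5) = 9.75 + 5.88 + 2.25 = 17.88
C3: 1.25(7.8) + 1.0(4.5) + 0.75(4.5) = 9.75 + 4.50 + 3.38 = 17.63
C4: 1.35(7.8) = 10.53
C5: 1.0(7.8) - 0.6(4.5) = 7.80 - 2.70 = 5.10
Combination 1 governs: q_u = 19.88 kPa.

19.88 kPa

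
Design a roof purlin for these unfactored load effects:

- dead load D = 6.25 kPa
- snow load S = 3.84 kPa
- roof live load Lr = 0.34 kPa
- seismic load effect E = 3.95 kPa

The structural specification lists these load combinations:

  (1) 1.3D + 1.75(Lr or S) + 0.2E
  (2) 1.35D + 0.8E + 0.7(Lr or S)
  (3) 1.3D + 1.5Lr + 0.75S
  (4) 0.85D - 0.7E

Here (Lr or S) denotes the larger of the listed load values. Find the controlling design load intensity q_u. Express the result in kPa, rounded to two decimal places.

15.64 kPa

(Lr or S) → S = 3.84 kPa.
(1) 1.3(6.25) + 1.75(3.84) + 0.2(3.95) = 15.64
(2) 1.35(6.25) + 0.8(3.95) + 0.7(3.84) = 14.29
(3) 1.3(6.25) + 1.5(0.34) + 0.75(3.84) = 11.52
(4) 0.85(6.25) - 0.7(3.95) = 2.55
The controlling combination is 1, giving 15.64 kPa.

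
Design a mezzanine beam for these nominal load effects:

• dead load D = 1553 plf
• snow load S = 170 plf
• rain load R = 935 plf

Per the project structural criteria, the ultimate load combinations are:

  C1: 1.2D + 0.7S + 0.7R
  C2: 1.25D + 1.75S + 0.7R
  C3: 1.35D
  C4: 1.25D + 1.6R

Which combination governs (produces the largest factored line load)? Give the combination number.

Combination 4

C1: 1.2(1553) + 0.7(170) + 0.7(935) = 1863.60 + 119.00 + 654.50 = 2637.10
C2: 1.25(1553) + 1.75(170) + 0.7(935) = 1941.25 + 297.50 + 654.50 = 2893.25
C3: 1.35(1553) = 2096.55
C4: 1.25(1553) + 1.6(935) = 1941.25 + 1496.00 = 3437.25
The largest value is 3437.25 plf from combination 4.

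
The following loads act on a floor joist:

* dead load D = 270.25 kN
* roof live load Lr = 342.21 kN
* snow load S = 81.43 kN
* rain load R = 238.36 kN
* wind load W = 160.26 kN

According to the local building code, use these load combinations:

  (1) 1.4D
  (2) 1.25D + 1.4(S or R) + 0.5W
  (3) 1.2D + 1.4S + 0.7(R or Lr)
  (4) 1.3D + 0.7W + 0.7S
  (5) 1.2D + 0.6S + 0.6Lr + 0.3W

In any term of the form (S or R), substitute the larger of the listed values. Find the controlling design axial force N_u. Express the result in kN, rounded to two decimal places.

751.65 kN

(S or R) → R = 238.36 kN; (R or Lr) → Lr = 342.21 kN.
(1) 1.4(270.25) = 378.35
(2) 1.25(270.25) + 1.4(238.36) + 0.5(160.26) = 751.65
(3) 1.2(270.25) + 1.4(81.43) + 0.7(342.21) = 324.30 + 114.00 + 239.55 = 677.85
(4) 1.3(270.25) + 0.7(160.26) + 0.7(81.43) = 351.33 + 112.18 + 57.00 = 520.51
(5) 1.2(270.25) + 0.6(81.43) + 0.6(342.21) + 0.3(160.26) = 626.56
Maximum is from combination 2.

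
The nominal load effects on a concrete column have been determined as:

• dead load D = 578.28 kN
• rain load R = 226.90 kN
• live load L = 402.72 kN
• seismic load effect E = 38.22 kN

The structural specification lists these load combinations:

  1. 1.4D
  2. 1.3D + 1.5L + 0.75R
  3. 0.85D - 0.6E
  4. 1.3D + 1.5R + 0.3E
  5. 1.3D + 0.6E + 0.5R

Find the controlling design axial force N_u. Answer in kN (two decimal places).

1526.02 kN

1. 1.4(578.28) = 809.59
2. 1.3(578.28) + 1.5(402.72) + 0.75(226.90) = 751.76 + 604.08 + 170.18 = 1526.02
3. 0.85(578.28) - 0.6(38.22) = 491.54 - 22.93 = 468.61
4. 1.3(578.28) + 1.5(226.90) + 0.3(38.22) = 751.76 + 340.35 + 11.47 = 1103.58
5. 1.3(578.28) + 0.6(38.22) + 0.5(226.90) = 888.15
The controlling combination is 2, giving 1526.02 kN.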